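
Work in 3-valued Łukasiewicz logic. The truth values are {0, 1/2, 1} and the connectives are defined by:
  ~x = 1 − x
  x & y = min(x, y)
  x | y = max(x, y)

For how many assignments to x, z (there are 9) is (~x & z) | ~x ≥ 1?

3

x = 0, z = 0 ↦ 1  ≥
x = 0, z = 1/2 ↦ 1  ≥
x = 0, z = 1 ↦ 1  ≥
x = 1/2, z = 0 ↦ 1/2  <
x = 1/2, z = 1/2 ↦ 1/2  <
x = 1/2, z = 1 ↦ 1/2  <
x = 1, z = 0 ↦ 0  <
x = 1, z = 1/2 ↦ 0  <
x = 1, z = 1 ↦ 0  <
So 3 of the 9 assignments meet the threshold.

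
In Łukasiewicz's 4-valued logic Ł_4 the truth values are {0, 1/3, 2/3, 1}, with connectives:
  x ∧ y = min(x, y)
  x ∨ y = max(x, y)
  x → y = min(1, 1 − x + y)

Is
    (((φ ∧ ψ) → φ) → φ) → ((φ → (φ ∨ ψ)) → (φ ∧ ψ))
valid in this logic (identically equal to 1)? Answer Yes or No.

No

Counterexample: take φ = 1/3, ψ = 0.
φ ∧ ψ = 1/3 ∧ 0 = 0
(φ ∧ ψ) → φ = 0 → 1/3 = 1
((φ ∧ ψ) → φ) → φ = 1 → 1/3 = 1/3
φ ∨ ψ = 1/3 ∨ 0 = 1/3
φ → (φ ∨ ψ) = 1/3 → 1/3 = 1
φ ∧ ψ = 1/3 ∧ 0 = 0
(φ → (φ ∨ ψ)) → (φ ∧ ψ) = 1 → 0 = 0
(((φ ∧ ψ) → φ) → φ) → ((φ → (φ ∨ ψ)) → (φ ∧ ψ)) = 1/3 → 0 = 2/3
This gives 2/3 ≠ 1.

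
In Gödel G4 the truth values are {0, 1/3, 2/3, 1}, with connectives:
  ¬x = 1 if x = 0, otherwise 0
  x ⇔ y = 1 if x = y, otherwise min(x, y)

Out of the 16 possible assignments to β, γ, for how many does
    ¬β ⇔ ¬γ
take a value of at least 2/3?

β = 0, γ = 0 ↦ 1  ≥
β = 0, γ = 1/3 ↦ 0  <
β = 0, γ = 2/3 ↦ 0  <
β = 0, γ = 1 ↦ 0  <
β = 1/3, γ = 0 ↦ 0  <
β = 1/3, γ = 1/3 ↦ 1  ≥
β = 1/3, γ = 2/3 ↦ 1  ≥
β = 1/3, γ = 1 ↦ 1  ≥
β = 2/3, γ = 0 ↦ 0  <
β = 2/3, γ = 1/3 ↦ 1  ≥
β = 2/3, γ = 2/3 ↦ 1  ≥
β = 2/3, γ = 1 ↦ 1  ≥
β = 1, γ = 0 ↦ 0  <
β = 1, γ = 1/3 ↦ 1  ≥
β = 1, γ = 2/3 ↦ 1  ≥
β = 1, γ = 1 ↦ 1  ≥
So 10 of the 16 assignments meet the threshold.

10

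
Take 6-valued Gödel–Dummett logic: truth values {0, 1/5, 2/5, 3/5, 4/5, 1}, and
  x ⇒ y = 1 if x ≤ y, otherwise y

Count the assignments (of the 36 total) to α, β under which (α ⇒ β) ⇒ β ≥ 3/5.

value 1: 21 assignments (counts)
value 4/5: 5 assignments (counts)
value 3/5: 4 assignments (counts)
value 2/5: 3 assignments
value 1/5: 2 assignments
value 0: 1 assignment
So 30 of the 36 assignments meet the threshold.

30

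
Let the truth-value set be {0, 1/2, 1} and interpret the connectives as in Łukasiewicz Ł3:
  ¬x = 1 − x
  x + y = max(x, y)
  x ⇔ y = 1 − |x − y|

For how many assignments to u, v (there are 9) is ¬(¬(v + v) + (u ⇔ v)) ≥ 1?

1

u = 0, v = 0 ↦ 0  <
u = 0, v = 1/2 ↦ 1/2  <
u = 0, v = 1 ↦ 1  ≥
u = 1/2, v = 0 ↦ 0  <
u = 1/2, v = 1/2 ↦ 0  <
u = 1/2, v = 1 ↦ 1/2  <
u = 1, v = 0 ↦ 0  <
u = 1, v = 1/2 ↦ 1/2  <
u = 1, v = 1 ↦ 0  <
So 1 of the 9 assignments meets the threshold.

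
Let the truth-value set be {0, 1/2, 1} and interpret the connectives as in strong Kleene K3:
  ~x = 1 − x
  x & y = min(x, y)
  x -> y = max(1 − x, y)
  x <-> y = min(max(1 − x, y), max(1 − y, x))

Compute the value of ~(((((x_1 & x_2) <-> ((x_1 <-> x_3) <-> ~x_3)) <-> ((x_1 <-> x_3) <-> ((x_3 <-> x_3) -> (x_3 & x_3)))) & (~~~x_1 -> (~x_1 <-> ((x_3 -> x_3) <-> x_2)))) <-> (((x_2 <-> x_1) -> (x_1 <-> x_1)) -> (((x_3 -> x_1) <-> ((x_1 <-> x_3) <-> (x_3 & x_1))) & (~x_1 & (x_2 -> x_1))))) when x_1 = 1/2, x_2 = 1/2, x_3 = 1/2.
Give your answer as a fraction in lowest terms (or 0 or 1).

x_1 & x_2 = 1/2 & 1/2 = 1/2
x_1 <-> x_3 = 1/2 <-> 1/2 = 1/2
~x_3 = ~1/2 = 1/2
(x_1 <-> x_3) <-> ~x_3 = 1/2 <-> 1/2 = 1/2
(x_1 & x_2) <-> ((x_1 <-> x_3) <-> ~x_3) = 1/2 <-> 1/2 = 1/2
x_1 <-> x_3 = 1/2 <-> 1/2 = 1/2
x_3 <-> x_3 = 1/2 <-> 1/2 = 1/2
x_3 & x_3 = 1/2 & 1/2 = 1/2
(x_3 <-> x_3) -> (x_3 & x_3) = 1/2 -> 1/2 = 1/2
(x_1 <-> x_3) <-> ((x_3 <-> x_3) -> (x_3 & x_3)) = 1/2 <-> 1/2 = 1/2
((x_1 & x_2) <-> ((x_1 <-> x_3) <-> ~x_3)) <-> ((x_1 <-> x_3) <-> ((x_3 <-> x_3) -> (x_3 & x_3))) = 1/2 <-> 1/2 = 1/2
~x_1 = ~1/2 = 1/2
~~x_1 = ~1/2 = 1/2
~~~x_1 = ~1/2 = 1/2
~x_1 = ~1/2 = 1/2
x_3 -> x_3 = 1/2 -> 1/2 = 1/2
(x_3 -> x_3) <-> x_2 = 1/2 <-> 1/2 = 1/2
~x_1 <-> ((x_3 -> x_3) <-> x_2) = 1/2 <-> 1/2 = 1/2
~~~x_1 -> (~x_1 <-> ((x_3 -> x_3) <-> x_2)) = 1/2 -> 1/2 = 1/2
(((x_1 & x_2) <-> ((x_1 <-> x_3) <-> ~x_3)) <-> ((x_1 <-> x_3) <-> ((x_3 <-> x_3) -> (x_3 & x_3)))) & (~~~x_1 -> (~x_1 <-> ((x_3 -> x_3) <-> x_2))) = 1/2 & 1/2 = 1/2
x_2 <-> x_1 = 1/2 <-> 1/2 = 1/2
x_1 <-> x_1 = 1/2 <-> 1/2 = 1/2
(x_2 <-> x_1) -> (x_1 <-> x_1) = 1/2 -> 1/2 = 1/2
x_3 -> x_1 = 1/2 -> 1/2 = 1/2
x_1 <-> x_3 = 1/2 <-> 1/2 = 1/2
x_3 & x_1 = 1/2 & 1/2 = 1/2
(x_1 <-> x_3) <-> (x_3 & x_1) = 1/2 <-> 1/2 = 1/2
(x_3 -> x_1) <-> ((x_1 <-> x_3) <-> (x_3 & x_1)) = 1/2 <-> 1/2 = 1/2
~x_1 = ~1/2 = 1/2
x_2 -> x_1 = 1/2 -> 1/2 = 1/2
~x_1 & (x_2 -> x_1) = 1/2 & 1/2 = 1/2
((x_3 -> x_1) <-> ((x_1 <-> x_3) <-> (x_3 & x_1))) & (~x_1 & (x_2 -> x_1)) = 1/2 & 1/2 = 1/2
((x_2 <-> x_1) -> (x_1 <-> x_1)) -> (((x_3 -> x_1) <-> ((x_1 <-> x_3) <-> (x_3 & x_1))) & (~x_1 & (x_2 -> x_1))) = 1/2 -> 1/2 = 1/2
((((x_1 & x_2) <-> ((x_1 <-> x_3) <-> ~x_3)) <-> ((x_1 <-> x_3) <-> ((x_3 <-> x_3) -> (x_3 & x_3)))) & (~~~x_1 -> (~x_1 <-> ((x_3 -> x_3) <-> x_2)))) <-> (((x_2 <-> x_1) -> (x_1 <-> x_1)) -> (((x_3 -> x_1) <-> ((x_1 <-> x_3) <-> (x_3 & x_1))) & (~x_1 & (x_2 -> x_1)))) = 1/2 <-> 1/2 = 1/2
~(((((x_1 & x_2) <-> ((x_1 <-> x_3) <-> ~x_3)) <-> ((x_1 <-> x_3) <-> ((x_3 <-> x_3) -> (x_3 & x_3)))) & (~~~x_1 -> (~x_1 <-> ((x_3 -> x_3) <-> x_2)))) <-> (((x_2 <-> x_1) -> (x_1 <-> x_1)) -> (((x_3 -> x_1) <-> ((x_1 <-> x_3) <-> (x_3 & x_1))) & (~x_1 & (x_2 -> x_1))))) = ~1/2 = 1/2

1/2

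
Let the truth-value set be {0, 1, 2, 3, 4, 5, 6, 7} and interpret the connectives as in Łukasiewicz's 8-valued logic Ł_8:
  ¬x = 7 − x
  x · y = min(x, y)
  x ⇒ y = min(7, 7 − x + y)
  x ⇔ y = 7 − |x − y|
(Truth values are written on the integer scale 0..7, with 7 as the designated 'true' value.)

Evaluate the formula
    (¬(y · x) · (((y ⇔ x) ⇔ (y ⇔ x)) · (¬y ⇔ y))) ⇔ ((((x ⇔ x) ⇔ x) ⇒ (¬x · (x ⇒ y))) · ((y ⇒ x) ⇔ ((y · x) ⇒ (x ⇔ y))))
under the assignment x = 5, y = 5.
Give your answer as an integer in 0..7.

5

y · x = 5 · 5 = 5
¬(y · x) = ¬5 = 2
y ⇔ x = 5 ⇔ 5 = 7
y ⇔ x = 5 ⇔ 5 = 7
(y ⇔ x) ⇔ (y ⇔ x) = 7 ⇔ 7 = 7
¬y = ¬5 = 2
¬y ⇔ y = 2 ⇔ 5 = 4
((y ⇔ x) ⇔ (y ⇔ x)) · (¬y ⇔ y) = 7 · 4 = 4
¬(y · x) · (((y ⇔ x) ⇔ (y ⇔ x)) · (¬y ⇔ y)) = 2 · 4 = 2
x ⇔ x = 5 ⇔ 5 = 7
(x ⇔ x) ⇔ x = 7 ⇔ 5 = 5
¬x = ¬5 = 2
x ⇒ y = 5 ⇒ 5 = 7
¬x · (x ⇒ y) = 2 · 7 = 2
((x ⇔ x) ⇔ x) ⇒ (¬x · (x ⇒ y)) = 5 ⇒ 2 = 4
y ⇒ x = 5 ⇒ 5 = 7
y · x = 5 · 5 = 5
x ⇔ y = 5 ⇔ 5 = 7
(y · x) ⇒ (x ⇔ y) = 5 ⇒ 7 = 7
(y ⇒ x) ⇔ ((y · x) ⇒ (x ⇔ y)) = 7 ⇔ 7 = 7
(((x ⇔ x) ⇔ x) ⇒ (¬x · (x ⇒ y))) · ((y ⇒ x) ⇔ ((y · x) ⇒ (x ⇔ y))) = 4 · 7 = 4
(¬(y · x) · (((y ⇔ x) ⇔ (y ⇔ x)) · (¬y ⇔ y))) ⇔ ((((x ⇔ x) ⇔ x) ⇒ (¬x · (x ⇒ y))) · ((y ⇒ x) ⇔ ((y · x) ⇒ (x ⇔ y)))) = 2 ⇔ 4 = 5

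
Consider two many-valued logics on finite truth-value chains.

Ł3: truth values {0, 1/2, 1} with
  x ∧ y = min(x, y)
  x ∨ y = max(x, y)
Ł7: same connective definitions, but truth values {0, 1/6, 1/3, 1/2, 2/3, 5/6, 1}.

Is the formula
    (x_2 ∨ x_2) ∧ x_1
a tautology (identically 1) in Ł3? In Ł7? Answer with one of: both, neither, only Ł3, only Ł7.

neither

In Ł3: at x_1 = 0, x_2 = 0 the value is 0 — not a tautology.
In Ł7: at x_1 = 0, x_2 = 0 the value is 0 — not a tautology.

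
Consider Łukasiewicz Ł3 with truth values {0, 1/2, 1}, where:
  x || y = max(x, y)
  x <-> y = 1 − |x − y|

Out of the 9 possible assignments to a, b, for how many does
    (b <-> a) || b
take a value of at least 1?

5

a = 0, b = 0 ↦ 1  ≥
a = 0, b = 1/2 ↦ 1/2  <
a = 0, b = 1 ↦ 1  ≥
a = 1/2, b = 0 ↦ 1/2  <
a = 1/2, b = 1/2 ↦ 1  ≥
a = 1/2, b = 1 ↦ 1  ≥
a = 1, b = 0 ↦ 0  <
a = 1, b = 1/2 ↦ 1/2  <
a = 1, b = 1 ↦ 1  ≥
So 5 of the 9 assignments meet the threshold.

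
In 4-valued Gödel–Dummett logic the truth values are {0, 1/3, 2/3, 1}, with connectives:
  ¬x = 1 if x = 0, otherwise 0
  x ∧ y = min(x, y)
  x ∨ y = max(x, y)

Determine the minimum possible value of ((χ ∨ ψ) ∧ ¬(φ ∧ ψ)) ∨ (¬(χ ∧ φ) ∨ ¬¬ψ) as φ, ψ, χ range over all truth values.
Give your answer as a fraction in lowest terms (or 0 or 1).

1/3

Take φ = 1/3, ψ = 0, χ = 1/3:
χ ∨ ψ = 1/3 ∨ 0 = 1/3
φ ∧ ψ = 1/3 ∧ 0 = 0
¬(φ ∧ ψ) = ¬0 = 1
(χ ∨ ψ) ∧ ¬(φ ∧ ψ) = 1/3 ∧ 1 = 1/3
χ ∧ φ = 1/3 ∧ 1/3 = 1/3
¬(χ ∧ φ) = ¬1/3 = 0
¬ψ = ¬0 = 1
¬¬ψ = ¬1 = 0
¬(χ ∧ φ) ∨ ¬¬ψ = 0 ∨ 0 = 0
((χ ∨ ψ) ∧ ¬(φ ∧ ψ)) ∨ (¬(χ ∧ φ) ∨ ¬¬ψ) = 1/3 ∨ 0 = 1/3
No assignment yields a value below 1/3, so this is the minimum.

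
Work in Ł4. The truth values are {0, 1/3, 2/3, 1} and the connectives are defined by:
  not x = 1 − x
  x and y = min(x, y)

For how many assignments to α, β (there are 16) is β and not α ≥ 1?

1

α = 0, β = 0 ↦ 0  <
α = 0, β = 1/3 ↦ 1/3  <
α = 0, β = 2/3 ↦ 2/3  <
α = 0, β = 1 ↦ 1  ≥
α = 1/3, β = 0 ↦ 0  <
α = 1/3, β = 1/3 ↦ 1/3  <
α = 1/3, β = 2/3 ↦ 2/3  <
α = 1/3, β = 1 ↦ 2/3  <
α = 2/3, β = 0 ↦ 0  <
α = 2/3, β = 1/3 ↦ 1/3  <
α = 2/3, β = 2/3 ↦ 1/3  <
α = 2/3, β = 1 ↦ 1/3  <
α = 1, β = 0 ↦ 0  <
α = 1, β = 1/3 ↦ 0  <
α = 1, β = 2/3 ↦ 0  <
α = 1, β = 1 ↦ 0  <
So 1 of the 16 assignments meets the threshold.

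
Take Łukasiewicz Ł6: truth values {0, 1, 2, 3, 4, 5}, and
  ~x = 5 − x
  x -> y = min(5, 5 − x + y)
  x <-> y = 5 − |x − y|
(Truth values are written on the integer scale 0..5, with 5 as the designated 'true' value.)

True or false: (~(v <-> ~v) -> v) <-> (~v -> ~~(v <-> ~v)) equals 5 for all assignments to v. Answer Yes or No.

v = 0 ↦ 5
v = 1 ↦ 5
v = 2 ↦ 5
v = 3 ↦ 5
v = 4 ↦ 5
v = 5 ↦ 5
Every assignment gives a value ≥ 5.

Yes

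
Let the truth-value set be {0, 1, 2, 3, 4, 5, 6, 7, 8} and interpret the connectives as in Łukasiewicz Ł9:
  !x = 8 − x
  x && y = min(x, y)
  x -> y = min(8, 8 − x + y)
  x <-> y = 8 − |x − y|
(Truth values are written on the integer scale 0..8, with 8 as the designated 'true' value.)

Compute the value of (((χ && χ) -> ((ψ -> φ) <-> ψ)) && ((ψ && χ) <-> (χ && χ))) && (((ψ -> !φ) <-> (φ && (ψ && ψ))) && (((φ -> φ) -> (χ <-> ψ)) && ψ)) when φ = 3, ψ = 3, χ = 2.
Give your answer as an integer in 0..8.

χ && χ = 2 && 2 = 2
ψ -> φ = 3 -> 3 = 8
(ψ -> φ) <-> ψ = 8 <-> 3 = 3
(χ && χ) -> ((ψ -> φ) <-> ψ) = 2 -> 3 = 8
ψ && χ = 3 && 2 = 2
χ && χ = 2 && 2 = 2
(ψ && χ) <-> (χ && χ) = 2 <-> 2 = 8
((χ && χ) -> ((ψ -> φ) <-> ψ)) && ((ψ && χ) <-> (χ && χ)) = 8 && 8 = 8
!φ = !3 = 5
ψ -> !φ = 3 -> 5 = 8
ψ && ψ = 3 && 3 = 3
φ && (ψ && ψ) = 3 && 3 = 3
(ψ -> !φ) <-> (φ && (ψ && ψ)) = 8 <-> 3 = 3
φ -> φ = 3 -> 3 = 8
χ <-> ψ = 2 <-> 3 = 7
(φ -> φ) -> (χ <-> ψ) = 8 -> 7 = 7
((φ -> φ) -> (χ <-> ψ)) && ψ = 7 && 3 = 3
((ψ -> !φ) <-> (φ && (ψ && ψ))) && (((φ -> φ) -> (χ <-> ψ)) && ψ) = 3 && 3 = 3
(((χ && χ) -> ((ψ -> φ) <-> ψ)) && ((ψ && χ) <-> (χ && χ))) && (((ψ -> !φ) <-> (φ && (ψ && ψ))) && (((φ -> φ) -> (χ <-> ψ)) && ψ)) = 8 && 3 = 3

3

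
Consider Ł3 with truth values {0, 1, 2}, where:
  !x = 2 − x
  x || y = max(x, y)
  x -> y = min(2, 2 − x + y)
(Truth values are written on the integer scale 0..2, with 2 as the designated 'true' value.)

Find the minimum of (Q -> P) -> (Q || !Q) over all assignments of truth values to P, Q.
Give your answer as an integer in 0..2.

1

Take P = 1, Q = 1:
Q -> P = 1 -> 1 = 2
!Q = !1 = 1
Q || !Q = 1 || 1 = 1
(Q -> P) -> (Q || !Q) = 2 -> 1 = 1
No assignment yields a value below 1, so this is the minimum.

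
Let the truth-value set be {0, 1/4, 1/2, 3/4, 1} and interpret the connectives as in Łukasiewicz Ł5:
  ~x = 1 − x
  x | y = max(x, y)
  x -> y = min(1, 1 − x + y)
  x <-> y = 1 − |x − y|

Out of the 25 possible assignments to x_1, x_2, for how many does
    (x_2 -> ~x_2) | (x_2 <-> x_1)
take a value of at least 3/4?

value 1: 17 assignments (counts)
value 3/4: 3 assignments (counts)
value 1/2: 3 assignments
value 1/4: 1 assignment
value 0: 1 assignment
So 20 of the 25 assignments meet the threshold.

20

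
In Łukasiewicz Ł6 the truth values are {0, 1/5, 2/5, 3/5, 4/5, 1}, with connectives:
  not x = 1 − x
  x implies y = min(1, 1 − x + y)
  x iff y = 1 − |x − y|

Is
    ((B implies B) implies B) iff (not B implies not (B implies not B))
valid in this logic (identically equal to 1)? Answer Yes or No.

No

Counterexample: take B = 3/5.
B implies B = 3/5 implies 3/5 = 1
(B implies B) implies B = 1 implies 3/5 = 3/5
not B = not 3/5 = 2/5
not B = not 3/5 = 2/5
B implies not B = 3/5 implies 2/5 = 4/5
not (B implies not B) = not 4/5 = 1/5
not B implies not (B implies not B) = 2/5 implies 1/5 = 4/5
((B implies B) implies B) iff (not B implies not (B implies not B)) = 3/5 iff 4/5 = 4/5
This gives 4/5 ≠ 1.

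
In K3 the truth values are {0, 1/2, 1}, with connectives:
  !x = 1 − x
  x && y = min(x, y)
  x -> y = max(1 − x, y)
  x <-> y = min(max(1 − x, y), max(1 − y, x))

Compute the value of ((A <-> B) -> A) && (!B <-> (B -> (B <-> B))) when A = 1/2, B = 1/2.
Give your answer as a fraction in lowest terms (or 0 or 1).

1/2

A <-> B = 1/2 <-> 1/2 = 1/2
(A <-> B) -> A = 1/2 -> 1/2 = 1/2
!B = !1/2 = 1/2
B <-> B = 1/2 <-> 1/2 = 1/2
B -> (B <-> B) = 1/2 -> 1/2 = 1/2
!B <-> (B -> (B <-> B)) = 1/2 <-> 1/2 = 1/2
((A <-> B) -> A) && (!B <-> (B -> (B <-> B))) = 1/2 && 1/2 = 1/2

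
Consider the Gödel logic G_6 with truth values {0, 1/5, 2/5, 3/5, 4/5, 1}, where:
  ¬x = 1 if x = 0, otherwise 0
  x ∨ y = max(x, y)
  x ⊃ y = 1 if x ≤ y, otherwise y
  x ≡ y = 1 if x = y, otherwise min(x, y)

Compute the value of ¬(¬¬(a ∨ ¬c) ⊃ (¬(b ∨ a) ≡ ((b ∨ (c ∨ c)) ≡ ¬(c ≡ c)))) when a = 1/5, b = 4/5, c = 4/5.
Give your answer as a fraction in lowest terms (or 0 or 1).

0

¬c = ¬4/5 = 0
a ∨ ¬c = 1/5 ∨ 0 = 1/5
¬(a ∨ ¬c) = ¬1/5 = 0
¬¬(a ∨ ¬c) = ¬0 = 1
b ∨ a = 4/5 ∨ 1/5 = 4/5
¬(b ∨ a) = ¬4/5 = 0
c ∨ c = 4/5 ∨ 4/5 = 4/5
b ∨ (c ∨ c) = 4/5 ∨ 4/5 = 4/5
c ≡ c = 4/5 ≡ 4/5 = 1
¬(c ≡ c) = ¬1 = 0
(b ∨ (c ∨ c)) ≡ ¬(c ≡ c) = 4/5 ≡ 0 = 0
¬(b ∨ a) ≡ ((b ∨ (c ∨ c)) ≡ ¬(c ≡ c)) = 0 ≡ 0 = 1
¬¬(a ∨ ¬c) ⊃ (¬(b ∨ a) ≡ ((b ∨ (c ∨ c)) ≡ ¬(c ≡ c))) = 1 ⊃ 1 = 1
¬(¬¬(a ∨ ¬c) ⊃ (¬(b ∨ a) ≡ ((b ∨ (c ∨ c)) ≡ ¬(c ≡ c)))) = ¬1 = 0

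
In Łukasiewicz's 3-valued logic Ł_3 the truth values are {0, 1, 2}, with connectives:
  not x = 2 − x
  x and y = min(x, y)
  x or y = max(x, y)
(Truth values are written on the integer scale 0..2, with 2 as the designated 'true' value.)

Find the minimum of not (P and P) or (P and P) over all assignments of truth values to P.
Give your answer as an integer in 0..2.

1

Take P = 1:
P and P = 1 and 1 = 1
not (P and P) = not 1 = 1
P and P = 1 and 1 = 1
not (P and P) or (P and P) = 1 or 1 = 1
No assignment yields a value below 1, so this is the minimum.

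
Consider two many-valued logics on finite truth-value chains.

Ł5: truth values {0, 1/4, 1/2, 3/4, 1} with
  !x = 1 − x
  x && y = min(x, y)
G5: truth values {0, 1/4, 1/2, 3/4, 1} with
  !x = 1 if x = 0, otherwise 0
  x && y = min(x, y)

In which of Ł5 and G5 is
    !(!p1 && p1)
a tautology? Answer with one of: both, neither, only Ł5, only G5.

only G5

In Ł5: at p1 = 1/4 the value is 3/4 — not a tautology.
In G5: every assignment gives 1 — tautology.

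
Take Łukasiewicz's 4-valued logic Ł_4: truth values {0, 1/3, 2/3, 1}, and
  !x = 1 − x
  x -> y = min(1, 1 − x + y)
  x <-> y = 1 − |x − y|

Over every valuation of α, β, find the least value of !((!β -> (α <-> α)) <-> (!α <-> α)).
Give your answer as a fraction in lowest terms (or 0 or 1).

1/3

Take α = 1/3, β = 0:
!β = !0 = 1
α <-> α = 1/3 <-> 1/3 = 1
!β -> (α <-> α) = 1 -> 1 = 1
!α = !1/3 = 2/3
!α <-> α = 2/3 <-> 1/3 = 2/3
(!β -> (α <-> α)) <-> (!α <-> α) = 1 <-> 2/3 = 2/3
!((!β -> (α <-> α)) <-> (!α <-> α)) = !2/3 = 1/3
No assignment yields a value below 1/3, so this is the minimum.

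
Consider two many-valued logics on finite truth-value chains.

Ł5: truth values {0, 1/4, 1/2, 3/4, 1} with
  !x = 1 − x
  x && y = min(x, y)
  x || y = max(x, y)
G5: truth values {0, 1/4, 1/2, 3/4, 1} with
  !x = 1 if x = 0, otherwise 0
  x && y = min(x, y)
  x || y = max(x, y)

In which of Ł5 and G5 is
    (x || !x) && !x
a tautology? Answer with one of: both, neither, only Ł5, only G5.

In Ł5: at x = 1/4 the value is 3/4 — not a tautology.
In G5: at x = 1/4 the value is 0 — not a tautology.

neither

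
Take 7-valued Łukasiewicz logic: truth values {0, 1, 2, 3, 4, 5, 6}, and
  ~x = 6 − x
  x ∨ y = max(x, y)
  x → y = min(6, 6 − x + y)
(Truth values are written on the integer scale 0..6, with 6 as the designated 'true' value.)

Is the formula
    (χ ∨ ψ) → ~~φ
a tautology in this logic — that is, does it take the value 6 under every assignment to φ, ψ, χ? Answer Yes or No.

No

Counterexample: take φ = 0, ψ = 0, χ = 1.
χ ∨ ψ = 1 ∨ 0 = 1
~φ = ~0 = 6
~~φ = ~6 = 0
(χ ∨ ψ) → ~~φ = 1 → 0 = 5
This gives 5 ≠ 6.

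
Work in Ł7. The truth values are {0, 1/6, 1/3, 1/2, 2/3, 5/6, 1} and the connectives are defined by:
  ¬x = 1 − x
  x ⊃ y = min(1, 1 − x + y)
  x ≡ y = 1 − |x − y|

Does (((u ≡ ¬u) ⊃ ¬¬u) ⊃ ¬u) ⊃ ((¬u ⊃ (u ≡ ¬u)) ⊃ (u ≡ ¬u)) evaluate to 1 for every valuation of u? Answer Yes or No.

No

Counterexample: take u = 1/6.
¬u = ¬1/6 = 5/6
u ≡ ¬u = 1/6 ≡ 5/6 = 1/3
¬u = ¬1/6 = 5/6
¬¬u = ¬5/6 = 1/6
(u ≡ ¬u) ⊃ ¬¬u = 1/3 ⊃ 1/6 = 5/6
¬u = ¬1/6 = 5/6
((u ≡ ¬u) ⊃ ¬¬u) ⊃ ¬u = 5/6 ⊃ 5/6 = 1
¬u = ¬1/6 = 5/6
¬u = ¬1/6 = 5/6
u ≡ ¬u = 1/6 ≡ 5/6 = 1/3
¬u ⊃ (u ≡ ¬u) = 5/6 ⊃ 1/3 = 1/2
¬u = ¬1/6 = 5/6
u ≡ ¬u = 1/6 ≡ 5/6 = 1/3
(¬u ⊃ (u ≡ ¬u)) ⊃ (u ≡ ¬u) = 1/2 ⊃ 1/3 = 5/6
(((u ≡ ¬u) ⊃ ¬¬u) ⊃ ¬u) ⊃ ((¬u ⊃ (u ≡ ¬u)) ⊃ (u ≡ ¬u)) = 1 ⊃ 5/6 = 5/6
This gives 5/6 ≠ 1.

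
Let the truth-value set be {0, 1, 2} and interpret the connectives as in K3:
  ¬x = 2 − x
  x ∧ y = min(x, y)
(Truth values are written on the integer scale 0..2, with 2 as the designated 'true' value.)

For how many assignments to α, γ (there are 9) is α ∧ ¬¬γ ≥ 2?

1

α = 0, γ = 0 ↦ 0  <
α = 0, γ = 1 ↦ 0  <
α = 0, γ = 2 ↦ 0  <
α = 1, γ = 0 ↦ 0  <
α = 1, γ = 1 ↦ 1  <
α = 1, γ = 2 ↦ 1  <
α = 2, γ = 0 ↦ 0  <
α = 2, γ = 1 ↦ 1  <
α = 2, γ = 2 ↦ 2  ≥
So 1 of the 9 assignments meets the threshold.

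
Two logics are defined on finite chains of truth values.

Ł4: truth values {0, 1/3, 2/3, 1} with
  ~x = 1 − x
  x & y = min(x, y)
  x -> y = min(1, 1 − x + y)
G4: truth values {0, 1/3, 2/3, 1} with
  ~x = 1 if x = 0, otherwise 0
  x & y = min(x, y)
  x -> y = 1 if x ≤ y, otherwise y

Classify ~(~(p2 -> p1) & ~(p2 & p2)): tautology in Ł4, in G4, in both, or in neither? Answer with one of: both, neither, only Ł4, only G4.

only G4

In Ł4: at p1 = 0, p2 = 1/3 the value is 2/3 — not a tautology.
In G4: every assignment gives 1 — tautology.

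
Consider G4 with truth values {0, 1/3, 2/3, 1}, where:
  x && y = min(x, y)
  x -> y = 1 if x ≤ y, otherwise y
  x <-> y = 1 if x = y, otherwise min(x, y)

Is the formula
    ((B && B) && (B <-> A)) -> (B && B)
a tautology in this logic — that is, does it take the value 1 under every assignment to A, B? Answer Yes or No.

A = 0, B = 0 ↦ 1
A = 0, B = 1/3 ↦ 1
A = 0, B = 2/3 ↦ 1
A = 0, B = 1 ↦ 1
A = 1/3, B = 0 ↦ 1
A = 1/3, B = 1/3 ↦ 1
A = 1/3, B = 2/3 ↦ 1
A = 1/3, B = 1 ↦ 1
A = 2/3, B = 0 ↦ 1
A = 2/3, B = 1/3 ↦ 1
A = 2/3, B = 2/3 ↦ 1
A = 2/3, B = 1 ↦ 1
A = 1, B = 0 ↦ 1
A = 1, B = 1/3 ↦ 1
A = 1, B = 2/3 ↦ 1
A = 1, B = 1 ↦ 1
Every assignment gives a value ≥ 1.

Yes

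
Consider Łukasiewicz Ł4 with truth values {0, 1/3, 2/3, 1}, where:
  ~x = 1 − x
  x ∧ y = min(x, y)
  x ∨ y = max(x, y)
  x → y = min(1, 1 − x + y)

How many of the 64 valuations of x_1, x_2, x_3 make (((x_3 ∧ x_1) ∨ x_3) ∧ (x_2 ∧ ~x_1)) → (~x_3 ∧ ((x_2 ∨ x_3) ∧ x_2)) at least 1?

51

value 1: 51 assignments (counts)
value 2/3: 9 assignments
value 1/3: 3 assignments
value 0: 1 assignment
So 51 of the 64 assignments meet the threshold.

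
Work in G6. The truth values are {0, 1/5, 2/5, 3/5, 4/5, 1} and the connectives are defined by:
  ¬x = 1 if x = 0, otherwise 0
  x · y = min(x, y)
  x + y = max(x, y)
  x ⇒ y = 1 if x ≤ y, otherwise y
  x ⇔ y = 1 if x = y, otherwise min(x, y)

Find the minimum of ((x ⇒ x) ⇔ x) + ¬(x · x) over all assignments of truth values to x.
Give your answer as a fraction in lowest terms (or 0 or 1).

1/5

Take x = 1/5:
x ⇒ x = 1/5 ⇒ 1/5 = 1
(x ⇒ x) ⇔ x = 1 ⇔ 1/5 = 1/5
x · x = 1/5 · 1/5 = 1/5
¬(x · x) = ¬1/5 = 0
((x ⇒ x) ⇔ x) + ¬(x · x) = 1/5 + 0 = 1/5
No assignment yields a value below 1/5, so this is the minimum.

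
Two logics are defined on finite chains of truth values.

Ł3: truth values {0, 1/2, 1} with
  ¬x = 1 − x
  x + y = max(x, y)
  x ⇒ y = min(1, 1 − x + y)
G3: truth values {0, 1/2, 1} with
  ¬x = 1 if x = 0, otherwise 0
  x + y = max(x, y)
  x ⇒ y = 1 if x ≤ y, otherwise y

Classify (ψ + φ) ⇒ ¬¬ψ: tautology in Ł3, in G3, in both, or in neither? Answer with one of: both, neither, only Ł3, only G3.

In Ł3: at φ = 1/2, ψ = 0 the value is 1/2 — not a tautology.
In G3: at φ = 1/2, ψ = 0 the value is 0 — not a tautology.

neither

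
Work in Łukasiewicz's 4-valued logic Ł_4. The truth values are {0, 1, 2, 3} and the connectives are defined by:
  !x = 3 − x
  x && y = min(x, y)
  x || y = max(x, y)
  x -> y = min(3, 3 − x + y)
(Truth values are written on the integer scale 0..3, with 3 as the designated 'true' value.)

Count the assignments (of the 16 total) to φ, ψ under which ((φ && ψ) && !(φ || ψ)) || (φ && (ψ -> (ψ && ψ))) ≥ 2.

φ = 0, ψ = 0 ↦ 0  <
φ = 0, ψ = 1 ↦ 0  <
φ = 0, ψ = 2 ↦ 0  <
φ = 0, ψ = 3 ↦ 0  <
φ = 1, ψ = 0 ↦ 1  <
φ = 1, ψ = 1 ↦ 1  <
φ = 1, ψ = 2 ↦ 1  <
φ = 1, ψ = 3 ↦ 1  <
φ = 2, ψ = 0 ↦ 2  ≥
φ = 2, ψ = 1 ↦ 2  ≥
φ = 2, ψ = 2 ↦ 2  ≥
φ = 2, ψ = 3 ↦ 2  ≥
φ = 3, ψ = 0 ↦ 3  ≥
φ = 3, ψ = 1 ↦ 3  ≥
φ = 3, ψ = 2 ↦ 3  ≥
φ = 3, ψ = 3 ↦ 3  ≥
So 8 of the 16 assignments meet the threshold.

8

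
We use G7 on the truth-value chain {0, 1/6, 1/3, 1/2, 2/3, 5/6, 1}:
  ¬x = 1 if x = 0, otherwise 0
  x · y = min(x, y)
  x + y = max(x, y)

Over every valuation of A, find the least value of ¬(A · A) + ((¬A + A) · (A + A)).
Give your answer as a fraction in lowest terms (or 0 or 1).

Take A = 1/6:
A · A = 1/6 · 1/6 = 1/6
¬(A · A) = ¬1/6 = 0
¬A = ¬1/6 = 0
¬A + A = 0 + 1/6 = 1/6
A + A = 1/6 + 1/6 = 1/6
(¬A + A) · (A + A) = 1/6 · 1/6 = 1/6
¬(A · A) + ((¬A + A) · (A + A)) = 0 + 1/6 = 1/6
No assignment yields a value below 1/6, so this is the minimum.

1/6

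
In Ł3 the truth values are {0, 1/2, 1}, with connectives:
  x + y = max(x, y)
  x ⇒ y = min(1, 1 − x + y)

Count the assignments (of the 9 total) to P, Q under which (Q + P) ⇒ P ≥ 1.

6

P = 0, Q = 0 ↦ 1  ≥
P = 0, Q = 1/2 ↦ 1/2  <
P = 0, Q = 1 ↦ 0  <
P = 1/2, Q = 0 ↦ 1  ≥
P = 1/2, Q = 1/2 ↦ 1  ≥
P = 1/2, Q = 1 ↦ 1/2  <
P = 1, Q = 0 ↦ 1  ≥
P = 1, Q = 1/2 ↦ 1  ≥
P = 1, Q = 1 ↦ 1  ≥
So 6 of the 9 assignments meet the threshold.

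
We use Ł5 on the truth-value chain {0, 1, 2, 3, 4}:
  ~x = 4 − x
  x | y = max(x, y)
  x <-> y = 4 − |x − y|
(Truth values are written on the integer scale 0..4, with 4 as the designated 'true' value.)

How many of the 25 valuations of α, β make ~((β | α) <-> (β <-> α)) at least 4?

3

value 4: 3 assignments (counts)
value 3: 3 assignments
value 2: 7 assignments
value 1: 7 assignments
value 0: 5 assignments
So 3 of the 25 assignments meet the threshold.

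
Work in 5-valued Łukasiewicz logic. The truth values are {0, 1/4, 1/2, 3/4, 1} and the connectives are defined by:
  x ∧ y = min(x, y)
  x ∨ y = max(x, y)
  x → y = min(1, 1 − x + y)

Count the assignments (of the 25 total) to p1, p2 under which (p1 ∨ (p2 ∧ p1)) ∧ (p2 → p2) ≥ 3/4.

value 1: 5 assignments (counts)
value 3/4: 5 assignments (counts)
value 1/2: 5 assignments
value 1/4: 5 assignments
value 0: 5 assignments
So 10 of the 25 assignments meet the threshold.

10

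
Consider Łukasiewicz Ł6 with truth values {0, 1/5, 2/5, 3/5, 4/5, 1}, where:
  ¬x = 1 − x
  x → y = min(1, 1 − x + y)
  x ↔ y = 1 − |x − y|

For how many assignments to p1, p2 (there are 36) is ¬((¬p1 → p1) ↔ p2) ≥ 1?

4

value 1: 4 assignments (counts)
value 4/5: 5 assignments
value 3/5: 6 assignments
value 2/5: 7 assignments
value 1/5: 8 assignments
value 0: 6 assignments
So 4 of the 36 assignments meet the threshold.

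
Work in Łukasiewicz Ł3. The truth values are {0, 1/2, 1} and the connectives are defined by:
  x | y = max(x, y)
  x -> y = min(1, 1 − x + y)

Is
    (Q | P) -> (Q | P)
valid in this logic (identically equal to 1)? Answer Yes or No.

P = 0, Q = 0 ↦ 1
P = 0, Q = 1/2 ↦ 1
P = 0, Q = 1 ↦ 1
P = 1/2, Q = 0 ↦ 1
P = 1/2, Q = 1/2 ↦ 1
P = 1/2, Q = 1 ↦ 1
P = 1, Q = 0 ↦ 1
P = 1, Q = 1/2 ↦ 1
P = 1, Q = 1 ↦ 1
Every assignment gives a value ≥ 1.

Yes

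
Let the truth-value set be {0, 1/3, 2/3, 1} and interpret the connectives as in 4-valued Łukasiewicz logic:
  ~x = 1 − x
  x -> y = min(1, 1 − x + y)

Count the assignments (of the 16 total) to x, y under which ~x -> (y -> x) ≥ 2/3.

x = 0, y = 0 ↦ 1  ≥
x = 0, y = 1/3 ↦ 2/3  ≥
x = 0, y = 2/3 ↦ 1/3  <
x = 0, y = 1 ↦ 0  <
x = 1/3, y = 0 ↦ 1  ≥
x = 1/3, y = 1/3 ↦ 1  ≥
x = 1/3, y = 2/3 ↦ 1  ≥
x = 1/3, y = 1 ↦ 2/3  ≥
x = 2/3, y = 0 ↦ 1  ≥
x = 2/3, y = 1/3 ↦ 1  ≥
x = 2/3, y = 2/3 ↦ 1  ≥
x = 2/3, y = 1 ↦ 1  ≥
x = 1, y = 0 ↦ 1  ≥
x = 1, y = 1/3 ↦ 1  ≥
x = 1, y = 2/3 ↦ 1  ≥
x = 1, y = 1 ↦ 1  ≥
So 14 of the 16 assignments meet the threshold.

14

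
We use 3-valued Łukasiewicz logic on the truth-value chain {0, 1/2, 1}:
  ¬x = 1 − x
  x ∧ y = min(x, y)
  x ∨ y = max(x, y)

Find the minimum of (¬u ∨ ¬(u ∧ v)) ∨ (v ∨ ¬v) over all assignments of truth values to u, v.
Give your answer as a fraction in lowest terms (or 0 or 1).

Take u = 1/2, v = 1/2:
¬u = ¬1/2 = 1/2
u ∧ v = 1/2 ∧ 1/2 = 1/2
¬(u ∧ v) = ¬1/2 = 1/2
¬u ∨ ¬(u ∧ v) = 1/2 ∨ 1/2 = 1/2
¬v = ¬1/2 = 1/2
v ∨ ¬v = 1/2 ∨ 1/2 = 1/2
(¬u ∨ ¬(u ∧ v)) ∨ (v ∨ ¬v) = 1/2 ∨ 1/2 = 1/2
No assignment yields a value below 1/2, so this is the minimum.

1/2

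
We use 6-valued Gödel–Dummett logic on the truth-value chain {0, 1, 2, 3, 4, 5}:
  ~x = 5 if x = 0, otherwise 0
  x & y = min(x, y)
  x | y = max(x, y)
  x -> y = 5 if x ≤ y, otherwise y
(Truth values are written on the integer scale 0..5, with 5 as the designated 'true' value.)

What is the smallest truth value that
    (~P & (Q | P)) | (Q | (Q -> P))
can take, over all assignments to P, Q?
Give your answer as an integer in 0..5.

1

Take P = 0, Q = 1:
~P = ~0 = 5
Q | P = 1 | 0 = 1
~P & (Q | P) = 5 & 1 = 1
Q -> P = 1 -> 0 = 0
Q | (Q -> P) = 1 | 0 = 1
(~P & (Q | P)) | (Q | (Q -> P)) = 1 | 1 = 1
No assignment yields a value below 1, so this is the minimum.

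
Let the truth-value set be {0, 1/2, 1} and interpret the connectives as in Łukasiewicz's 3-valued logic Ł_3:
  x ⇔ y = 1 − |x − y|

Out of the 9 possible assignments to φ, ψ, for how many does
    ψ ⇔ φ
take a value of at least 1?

3

φ = 0, ψ = 0 ↦ 1  ≥
φ = 0, ψ = 1/2 ↦ 1/2  <
φ = 0, ψ = 1 ↦ 0  <
φ = 1/2, ψ = 0 ↦ 1/2  <
φ = 1/2, ψ = 1/2 ↦ 1  ≥
φ = 1/2, ψ = 1 ↦ 1/2  <
φ = 1, ψ = 0 ↦ 0  <
φ = 1, ψ = 1/2 ↦ 1/2  <
φ = 1, ψ = 1 ↦ 1  ≥
So 3 of the 9 assignments meet the threshold.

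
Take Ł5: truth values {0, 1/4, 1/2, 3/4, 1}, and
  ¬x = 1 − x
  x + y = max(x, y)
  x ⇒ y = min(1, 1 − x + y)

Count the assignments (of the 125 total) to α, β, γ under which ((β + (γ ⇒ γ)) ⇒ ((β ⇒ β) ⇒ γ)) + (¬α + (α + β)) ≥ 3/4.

value 1: 77 assignments (counts)
value 3/4: 39 assignments (counts)
value 1/2: 9 assignments
So 116 of the 125 assignments meet the threshold.

116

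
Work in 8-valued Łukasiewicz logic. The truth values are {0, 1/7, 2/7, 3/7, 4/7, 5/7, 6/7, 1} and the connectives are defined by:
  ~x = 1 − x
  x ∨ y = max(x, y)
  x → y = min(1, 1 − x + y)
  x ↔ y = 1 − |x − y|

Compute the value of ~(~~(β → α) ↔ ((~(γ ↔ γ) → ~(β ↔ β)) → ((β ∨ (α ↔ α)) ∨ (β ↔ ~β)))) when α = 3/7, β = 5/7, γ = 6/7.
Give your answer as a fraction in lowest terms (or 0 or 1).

2/7

β → α = 5/7 → 3/7 = 5/7
~(β → α) = ~5/7 = 2/7
~~(β → α) = ~2/7 = 5/7
γ ↔ γ = 6/7 ↔ 6/7 = 1
~(γ ↔ γ) = ~1 = 0
β ↔ β = 5/7 ↔ 5/7 = 1
~(β ↔ β) = ~1 = 0
~(γ ↔ γ) → ~(β ↔ β) = 0 → 0 = 1
α ↔ α = 3/7 ↔ 3/7 = 1
β ∨ (α ↔ α) = 5/7 ∨ 1 = 1
~β = ~5/7 = 2/7
β ↔ ~β = 5/7 ↔ 2/7 = 4/7
(β ∨ (α ↔ α)) ∨ (β ↔ ~β) = 1 ∨ 4/7 = 1
(~(γ ↔ γ) → ~(β ↔ β)) → ((β ∨ (α ↔ α)) ∨ (β ↔ ~β)) = 1 → 1 = 1
~~(β → α) ↔ ((~(γ ↔ γ) → ~(β ↔ β)) → ((β ∨ (α ↔ α)) ∨ (β ↔ ~β))) = 5/7 ↔ 1 = 5/7
~(~~(β → α) ↔ ((~(γ ↔ γ) → ~(β ↔ β)) → ((β ∨ (α ↔ α)) ∨ (β ↔ ~β)))) = ~5/7 = 2/7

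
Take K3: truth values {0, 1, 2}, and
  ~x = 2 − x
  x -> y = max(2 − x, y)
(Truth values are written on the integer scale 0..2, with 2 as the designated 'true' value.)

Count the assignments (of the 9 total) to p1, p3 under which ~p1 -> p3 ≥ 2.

5

p1 = 0, p3 = 0 ↦ 0  <
p1 = 0, p3 = 1 ↦ 1  <
p1 = 0, p3 = 2 ↦ 2  ≥
p1 = 1, p3 = 0 ↦ 1  <
p1 = 1, p3 = 1 ↦ 1  <
p1 = 1, p3 = 2 ↦ 2  ≥
p1 = 2, p3 = 0 ↦ 2  ≥
p1 = 2, p3 = 1 ↦ 2  ≥
p1 = 2, p3 = 2 ↦ 2  ≥
So 5 of the 9 assignments meet the threshold.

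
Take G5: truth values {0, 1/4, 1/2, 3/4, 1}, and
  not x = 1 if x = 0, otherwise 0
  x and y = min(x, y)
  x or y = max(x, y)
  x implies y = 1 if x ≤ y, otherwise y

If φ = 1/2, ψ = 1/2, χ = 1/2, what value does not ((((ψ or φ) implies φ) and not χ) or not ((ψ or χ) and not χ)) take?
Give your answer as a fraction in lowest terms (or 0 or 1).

ψ or φ = 1/2 or 1/2 = 1/2
(ψ or φ) implies φ = 1/2 implies 1/2 = 1
not χ = not 1/2 = 0
((ψ or φ) implies φ) and not χ = 1 and 0 = 0
ψ or χ = 1/2 or 1/2 = 1/2
not χ = not 1/2 = 0
(ψ or χ) and not χ = 1/2 and 0 = 0
not ((ψ or χ) and not χ) = not 0 = 1
(((ψ or φ) implies φ) and not χ) or not ((ψ or χ) and not χ) = 0 or 1 = 1
not ((((ψ or φ) implies φ) and not χ) or not ((ψ or χ) and not χ)) = not 1 = 0

0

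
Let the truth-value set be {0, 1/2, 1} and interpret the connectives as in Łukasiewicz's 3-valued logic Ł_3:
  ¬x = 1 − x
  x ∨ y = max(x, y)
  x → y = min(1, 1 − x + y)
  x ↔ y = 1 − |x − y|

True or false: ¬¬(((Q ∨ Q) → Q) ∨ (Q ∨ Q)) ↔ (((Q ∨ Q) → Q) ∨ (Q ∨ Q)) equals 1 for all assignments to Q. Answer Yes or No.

Q = 0 ↦ 1
Q = 1/2 ↦ 1
Q = 1 ↦ 1
Every assignment gives a value ≥ 1.

Yes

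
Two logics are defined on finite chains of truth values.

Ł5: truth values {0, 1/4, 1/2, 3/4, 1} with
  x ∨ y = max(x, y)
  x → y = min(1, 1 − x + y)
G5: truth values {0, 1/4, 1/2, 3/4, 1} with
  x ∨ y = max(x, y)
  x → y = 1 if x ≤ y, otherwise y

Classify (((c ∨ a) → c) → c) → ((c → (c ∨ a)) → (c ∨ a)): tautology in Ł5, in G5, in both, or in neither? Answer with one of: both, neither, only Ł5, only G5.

only Ł5

In Ł5: every assignment gives 1 — tautology.
In G5: at a = 1/4, c = 0 the value is 1/4 — not a tautology.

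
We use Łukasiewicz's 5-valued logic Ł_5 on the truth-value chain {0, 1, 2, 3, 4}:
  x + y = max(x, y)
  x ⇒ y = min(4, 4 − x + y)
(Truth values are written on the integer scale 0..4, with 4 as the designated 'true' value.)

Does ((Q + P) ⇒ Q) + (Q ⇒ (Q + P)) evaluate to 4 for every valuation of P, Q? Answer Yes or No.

At P = 3, Q = 3, for instance:
Q + P = 3 + 3 = 3
(Q + P) ⇒ Q = 3 ⇒ 3 = 4
Q ⇒ (Q + P) = 3 ⇒ 3 = 4
((Q + P) ⇒ Q) + (Q ⇒ (Q + P)) = 4 + 4 = 4
and checking the remaining 24 assignments likewise gives ≥ 4 in every case.

Yes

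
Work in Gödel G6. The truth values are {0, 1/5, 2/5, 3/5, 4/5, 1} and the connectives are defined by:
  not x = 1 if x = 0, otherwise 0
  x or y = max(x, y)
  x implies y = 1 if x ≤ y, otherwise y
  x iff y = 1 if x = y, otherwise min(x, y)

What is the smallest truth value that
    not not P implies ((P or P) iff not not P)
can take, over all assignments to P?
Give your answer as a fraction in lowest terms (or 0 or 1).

Take P = 1/5:
not P = not 1/5 = 0
not not P = not 0 = 1
P or P = 1/5 or 1/5 = 1/5
not P = not 1/5 = 0
not not P = not 0 = 1
(P or P) iff not not P = 1/5 iff 1 = 1/5
not not P implies ((P or P) iff not not P) = 1 implies 1/5 = 1/5
No assignment yields a value below 1/5, so this is the minimum.

1/5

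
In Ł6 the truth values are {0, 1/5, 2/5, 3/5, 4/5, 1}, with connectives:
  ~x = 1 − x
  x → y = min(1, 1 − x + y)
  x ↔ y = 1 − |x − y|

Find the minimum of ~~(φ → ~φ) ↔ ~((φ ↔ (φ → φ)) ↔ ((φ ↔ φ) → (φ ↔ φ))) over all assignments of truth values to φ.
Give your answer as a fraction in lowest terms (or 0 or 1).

Take φ = 2/5:
~φ = ~2/5 = 3/5
φ → ~φ = 2/5 → 3/5 = 1
~(φ → ~φ) = ~1 = 0
~~(φ → ~φ) = ~0 = 1
φ → φ = 2/5 → 2/5 = 1
φ ↔ (φ → φ) = 2/5 ↔ 1 = 2/5
φ ↔ φ = 2/5 ↔ 2/5 = 1
φ ↔ φ = 2/5 ↔ 2/5 = 1
(φ ↔ φ) → (φ ↔ φ) = 1 → 1 = 1
(φ ↔ (φ → φ)) ↔ ((φ ↔ φ) → (φ ↔ φ)) = 2/5 ↔ 1 = 2/5
~((φ ↔ (φ → φ)) ↔ ((φ ↔ φ) → (φ ↔ φ))) = ~2/5 = 3/5
~~(φ → ~φ) ↔ ~((φ ↔ (φ → φ)) ↔ ((φ ↔ φ) → (φ ↔ φ))) = 1 ↔ 3/5 = 3/5
No assignment yields a value below 3/5, so this is the minimum.

3/5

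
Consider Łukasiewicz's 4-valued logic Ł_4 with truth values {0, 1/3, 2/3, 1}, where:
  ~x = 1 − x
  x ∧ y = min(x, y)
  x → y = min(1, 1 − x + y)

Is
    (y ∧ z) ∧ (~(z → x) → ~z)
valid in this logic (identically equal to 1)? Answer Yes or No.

No

Counterexample: take x = 0, y = 0, z = 0.
y ∧ z = 0 ∧ 0 = 0
z → x = 0 → 0 = 1
~(z → x) = ~1 = 0
~z = ~0 = 1
~(z → x) → ~z = 0 → 1 = 1
(y ∧ z) ∧ (~(z → x) → ~z) = 0 ∧ 1 = 0
This gives 0 ≠ 1.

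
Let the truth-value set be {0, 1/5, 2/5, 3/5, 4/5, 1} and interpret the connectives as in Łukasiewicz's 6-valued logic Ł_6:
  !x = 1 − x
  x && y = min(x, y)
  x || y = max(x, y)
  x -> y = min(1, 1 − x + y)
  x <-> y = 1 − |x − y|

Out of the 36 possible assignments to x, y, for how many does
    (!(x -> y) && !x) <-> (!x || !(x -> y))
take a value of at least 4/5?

10

value 1: 3 assignments (counts)
value 4/5: 7 assignments (counts)
value 3/5: 6 assignments
value 2/5: 7 assignments
value 1/5: 6 assignments
value 0: 7 assignments
So 10 of the 36 assignments meet the threshold.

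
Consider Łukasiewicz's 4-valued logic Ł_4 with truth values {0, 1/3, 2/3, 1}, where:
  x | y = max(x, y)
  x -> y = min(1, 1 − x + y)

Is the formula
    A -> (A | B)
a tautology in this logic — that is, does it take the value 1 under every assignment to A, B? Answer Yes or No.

A = 0, B = 0 ↦ 1
A = 0, B = 1/3 ↦ 1
A = 0, B = 2/3 ↦ 1
A = 0, B = 1 ↦ 1
A = 1/3, B = 0 ↦ 1
A = 1/3, B = 1/3 ↦ 1
A = 1/3, B = 2/3 ↦ 1
A = 1/3, B = 1 ↦ 1
A = 2/3, B = 0 ↦ 1
A = 2/3, B = 1/3 ↦ 1
A = 2/3, B = 2/3 ↦ 1
A = 2/3, B = 1 ↦ 1
A = 1, B = 0 ↦ 1
A = 1, B = 1/3 ↦ 1
A = 1, B = 2/3 ↦ 1
A = 1, B = 1 ↦ 1
Every assignment gives a value ≥ 1.

Yes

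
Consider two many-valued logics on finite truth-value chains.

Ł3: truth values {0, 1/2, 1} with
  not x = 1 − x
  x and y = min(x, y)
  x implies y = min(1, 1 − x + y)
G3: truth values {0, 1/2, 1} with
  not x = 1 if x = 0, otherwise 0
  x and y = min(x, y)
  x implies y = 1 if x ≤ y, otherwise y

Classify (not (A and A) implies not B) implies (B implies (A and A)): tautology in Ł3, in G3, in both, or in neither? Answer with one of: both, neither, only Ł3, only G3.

only Ł3

In Ł3: every assignment gives 1 — tautology.
In G3: at A = 1/2, B = 1 the value is 1/2 — not a tautology.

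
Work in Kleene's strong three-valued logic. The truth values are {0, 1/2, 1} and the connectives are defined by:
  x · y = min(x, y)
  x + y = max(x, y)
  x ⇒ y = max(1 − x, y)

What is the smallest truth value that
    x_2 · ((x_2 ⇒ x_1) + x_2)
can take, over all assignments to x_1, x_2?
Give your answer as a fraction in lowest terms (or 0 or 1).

0

Take x_1 = 0, x_2 = 0:
x_2 ⇒ x_1 = 0 ⇒ 0 = 1
(x_2 ⇒ x_1) + x_2 = 1 + 0 = 1
x_2 · ((x_2 ⇒ x_1) + x_2) = 0 · 1 = 0
No assignment yields a value below 0, so this is the minimum.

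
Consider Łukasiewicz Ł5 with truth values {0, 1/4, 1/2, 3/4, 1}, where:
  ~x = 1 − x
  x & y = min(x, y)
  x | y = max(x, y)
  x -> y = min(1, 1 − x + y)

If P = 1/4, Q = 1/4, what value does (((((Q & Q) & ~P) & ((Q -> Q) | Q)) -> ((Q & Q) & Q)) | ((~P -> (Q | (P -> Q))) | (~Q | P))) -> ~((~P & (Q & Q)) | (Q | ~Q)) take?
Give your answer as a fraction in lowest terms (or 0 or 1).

1/4

Q & Q = 1/4 & 1/4 = 1/4
~P = ~1/4 = 3/4
(Q & Q) & ~P = 1/4 & 3/4 = 1/4
Q -> Q = 1/4 -> 1/4 = 1
(Q -> Q) | Q = 1 | 1/4 = 1
((Q & Q) & ~P) & ((Q -> Q) | Q) = 1/4 & 1 = 1/4
Q & Q = 1/4 & 1/4 = 1/4
(Q & Q) & Q = 1/4 & 1/4 = 1/4
(((Q & Q) & ~P) & ((Q -> Q) | Q)) -> ((Q & Q) & Q) = 1/4 -> 1/4 = 1
~P = ~1/4 = 3/4
P -> Q = 1/4 -> 1/4 = 1
Q | (P -> Q) = 1/4 | 1 = 1
~P -> (Q | (P -> Q)) = 3/4 -> 1 = 1
~Q = ~1/4 = 3/4
~Q | P = 3/4 | 1/4 = 3/4
(~P -> (Q | (P -> Q))) | (~Q | P) = 1 | 3/4 = 1
((((Q & Q) & ~P) & ((Q -> Q) | Q)) -> ((Q & Q) & Q)) | ((~P -> (Q | (P -> Q))) | (~Q | P)) = 1 | 1 = 1
~P = ~1/4 = 3/4
Q & Q = 1/4 & 1/4 = 1/4
~P & (Q & Q) = 3/4 & 1/4 = 1/4
~Q = ~1/4 = 3/4
Q | ~Q = 1/4 | 3/4 = 3/4
(~P & (Q & Q)) | (Q | ~Q) = 1/4 | 3/4 = 3/4
~((~P & (Q & Q)) | (Q | ~Q)) = ~3/4 = 1/4
(((((Q & Q) & ~P) & ((Q -> Q) | Q)) -> ((Q & Q) & Q)) | ((~P -> (Q | (P -> Q))) | (~Q | P))) -> ~((~P & (Q & Q)) | (Q | ~Q)) = 1 -> 1/4 = 1/4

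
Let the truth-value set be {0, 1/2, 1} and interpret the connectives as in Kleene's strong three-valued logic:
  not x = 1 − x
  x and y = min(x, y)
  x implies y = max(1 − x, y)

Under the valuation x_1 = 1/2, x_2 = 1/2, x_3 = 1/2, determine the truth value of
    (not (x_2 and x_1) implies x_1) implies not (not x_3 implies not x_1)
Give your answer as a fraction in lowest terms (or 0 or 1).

1/2

x_2 and x_1 = 1/2 and 1/2 = 1/2
not (x_2 and x_1) = not 1/2 = 1/2
not (x_2 and x_1) implies x_1 = 1/2 implies 1/2 = 1/2
not x_3 = not 1/2 = 1/2
not x_1 = not 1/2 = 1/2
not x_3 implies not x_1 = 1/2 implies 1/2 = 1/2
not (not x_3 implies not x_1) = not 1/2 = 1/2
(not (x_2 and x_1) implies x_1) implies not (not x_3 implies not x_1) = 1/2 implies 1/2 = 1/2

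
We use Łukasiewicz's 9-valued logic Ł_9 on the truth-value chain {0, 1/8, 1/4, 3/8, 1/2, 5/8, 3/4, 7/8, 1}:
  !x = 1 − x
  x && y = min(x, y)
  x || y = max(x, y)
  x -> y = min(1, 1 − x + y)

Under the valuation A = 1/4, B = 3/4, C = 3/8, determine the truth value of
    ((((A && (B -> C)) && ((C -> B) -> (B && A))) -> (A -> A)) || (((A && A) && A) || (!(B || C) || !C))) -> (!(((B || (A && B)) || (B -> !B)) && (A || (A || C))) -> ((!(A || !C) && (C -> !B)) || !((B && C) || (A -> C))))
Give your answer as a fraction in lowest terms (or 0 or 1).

B -> C = 3/4 -> 3/8 = 5/8
A && (B -> C) = 1/4 && 5/8 = 1/4
C -> B = 3/8 -> 3/4 = 1
B && A = 3/4 && 1/4 = 1/4
(C -> B) -> (B && A) = 1 -> 1/4 = 1/4
(A && (B -> C)) && ((C -> B) -> (B && A)) = 1/4 && 1/4 = 1/4
A -> A = 1/4 -> 1/4 = 1
((A && (B -> C)) && ((C -> B) -> (B && A))) -> (A -> A) = 1/4 -> 1 = 1
A && A = 1/4 && 1/4 = 1/4
(A && A) && A = 1/4 && 1/4 = 1/4
B || C = 3/4 || 3/8 = 3/4
!(B || C) = !3/4 = 1/4
!C = !3/8 = 5/8
!(B || C) || !C = 1/4 || 5/8 = 5/8
((A && A) && A) || (!(B || C) || !C) = 1/4 || 5/8 = 5/8
(((A && (B -> C)) && ((C -> B) -> (B && A))) -> (A -> A)) || (((A && A) && A) || (!(B || C) || !C)) = 1 || 5/8 = 1
A && B = 1/4 && 3/4 = 1/4
B || (A && B) = 3/4 || 1/4 = 3/4
!B = !3/4 = 1/4
B -> !B = 3/4 -> 1/4 = 1/2
(B || (A && B)) || (B -> !B) = 3/4 || 1/2 = 3/4
A || C = 1/4 || 3/8 = 3/8
A || (A || C) = 1/4 || 3/8 = 3/8
((B || (A && B)) || (B -> !B)) && (A || (A || C)) = 3/4 && 3/8 = 3/8
!(((B || (A && B)) || (B -> !B)) && (A || (A || C))) = !3/8 = 5/8
!C = !3/8 = 5/8
A || !C = 1/4 || 5/8 = 5/8
!(A || !C) = !5/8 = 3/8
!B = !3/4 = 1/4
C -> !B = 3/8 -> 1/4 = 7/8
!(A || !C) && (C -> !B) = 3/8 && 7/8 = 3/8
B && C = 3/4 && 3/8 = 3/8
A -> C = 1/4 -> 3/8 = 1
(B && C) || (A -> C) = 3/8 || 1 = 1
!((B && C) || (A -> C)) = !1 = 0
(!(A || !C) && (C -> !B)) || !((B && C) || (A -> C)) = 3/8 || 0 = 3/8
!(((B || (A && B)) || (B -> !B)) && (A || (A || C))) -> ((!(A || !C) && (C -> !B)) || !((B && C) || (A -> C))) = 5/8 -> 3/8 = 3/4
((((A && (B -> C)) && ((C -> B) -> (B && A))) -> (A -> A)) || (((A && A) && A) || (!(B || C) || !C))) -> (!(((B || (A && B)) || (B -> !B)) && (A || (A || C))) -> ((!(A || !C) && (C -> !B)) || !((B && C) || (A -> C)))) = 1 -> 3/4 = 3/4

3/4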